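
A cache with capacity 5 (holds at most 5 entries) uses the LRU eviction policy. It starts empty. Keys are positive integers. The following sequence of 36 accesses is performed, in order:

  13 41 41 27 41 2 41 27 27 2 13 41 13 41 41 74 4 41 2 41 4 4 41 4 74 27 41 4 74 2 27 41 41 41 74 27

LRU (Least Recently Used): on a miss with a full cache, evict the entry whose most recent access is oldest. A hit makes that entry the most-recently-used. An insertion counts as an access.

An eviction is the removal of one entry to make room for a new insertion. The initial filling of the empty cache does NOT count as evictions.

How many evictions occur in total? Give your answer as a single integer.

Answer: 2

Derivation:
LRU simulation (capacity=5):
  1. access 13: MISS. Cache (LRU->MRU): [13]
  2. access 41: MISS. Cache (LRU->MRU): [13 41]
  3. access 41: HIT. Cache (LRU->MRU): [13 41]
  4. access 27: MISS. Cache (LRU->MRU): [13 41 27]
  5. access 41: HIT. Cache (LRU->MRU): [13 27 41]
  6. access 2: MISS. Cache (LRU->MRU): [13 27 41 2]
  7. access 41: HIT. Cache (LRU->MRU): [13 27 2 41]
  8. access 27: HIT. Cache (LRU->MRU): [13 2 41 27]
  9. access 27: HIT. Cache (LRU->MRU): [13 2 41 27]
  10. access 2: HIT. Cache (LRU->MRU): [13 41 27 2]
  11. access 13: HIT. Cache (LRU->MRU): [41 27 2 13]
  12. access 41: HIT. Cache (LRU->MRU): [27 2 13 41]
  13. access 13: HIT. Cache (LRU->MRU): [27 2 41 13]
  14. access 41: HIT. Cache (LRU->MRU): [27 2 13 41]
  15. access 41: HIT. Cache (LRU->MRU): [27 2 13 41]
  16. access 74: MISS. Cache (LRU->MRU): [27 2 13 41 74]
  17. access 4: MISS, evict 27. Cache (LRU->MRU): [2 13 41 74 4]
  18. access 41: HIT. Cache (LRU->MRU): [2 13 74 4 41]
  19. access 2: HIT. Cache (LRU->MRU): [13 74 4 41 2]
  20. access 41: HIT. Cache (LRU->MRU): [13 74 4 2 41]
  21. access 4: HIT. Cache (LRU->MRU): [13 74 2 41 4]
  22. access 4: HIT. Cache (LRU->MRU): [13 74 2 41 4]
  23. access 41: HIT. Cache (LRU->MRU): [13 74 2 4 41]
  24. access 4: HIT. Cache (LRU->MRU): [13 74 2 41 4]
  25. access 74: HIT. Cache (LRU->MRU): [13 2 41 4 74]
  26. access 27: MISS, evict 13. Cache (LRU->MRU): [2 41 4 74 27]
  27. access 41: HIT. Cache (LRU->MRU): [2 4 74 27 41]
  28. access 4: HIT. Cache (LRU->MRU): [2 74 27 41 4]
  29. access 74: HIT. Cache (LRU->MRU): [2 27 41 4 74]
  30. access 2: HIT. Cache (LRU->MRU): [27 41 4 74 2]
  31. access 27: HIT. Cache (LRU->MRU): [41 4 74 2 27]
  32. access 41: HIT. Cache (LRU->MRU): [4 74 2 27 41]
  33. access 41: HIT. Cache (LRU->MRU): [4 74 2 27 41]
  34. access 41: HIT. Cache (LRU->MRU): [4 74 2 27 41]
  35. access 74: HIT. Cache (LRU->MRU): [4 2 27 41 74]
  36. access 27: HIT. Cache (LRU->MRU): [4 2 41 74 27]
Total: 29 hits, 7 misses, 2 evictions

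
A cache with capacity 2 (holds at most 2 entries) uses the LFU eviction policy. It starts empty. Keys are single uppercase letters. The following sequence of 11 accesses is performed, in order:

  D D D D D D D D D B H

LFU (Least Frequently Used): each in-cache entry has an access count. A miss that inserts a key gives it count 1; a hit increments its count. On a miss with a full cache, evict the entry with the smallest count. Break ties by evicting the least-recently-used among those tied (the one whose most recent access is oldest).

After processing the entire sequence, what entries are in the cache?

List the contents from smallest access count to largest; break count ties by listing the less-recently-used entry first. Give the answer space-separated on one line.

LFU simulation (capacity=2):
  1. access D: MISS. Cache: [D(c=1)]
  2. access D: HIT, count now 2. Cache: [D(c=2)]
  3. access D: HIT, count now 3. Cache: [D(c=3)]
  4. access D: HIT, count now 4. Cache: [D(c=4)]
  5. access D: HIT, count now 5. Cache: [D(c=5)]
  6. access D: HIT, count now 6. Cache: [D(c=6)]
  7. access D: HIT, count now 7. Cache: [D(c=7)]
  8. access D: HIT, count now 8. Cache: [D(c=8)]
  9. access D: HIT, count now 9. Cache: [D(c=9)]
  10. access B: MISS. Cache: [B(c=1) D(c=9)]
  11. access H: MISS, evict B(c=1). Cache: [H(c=1) D(c=9)]
Total: 8 hits, 3 misses, 1 evictions

Answer: H D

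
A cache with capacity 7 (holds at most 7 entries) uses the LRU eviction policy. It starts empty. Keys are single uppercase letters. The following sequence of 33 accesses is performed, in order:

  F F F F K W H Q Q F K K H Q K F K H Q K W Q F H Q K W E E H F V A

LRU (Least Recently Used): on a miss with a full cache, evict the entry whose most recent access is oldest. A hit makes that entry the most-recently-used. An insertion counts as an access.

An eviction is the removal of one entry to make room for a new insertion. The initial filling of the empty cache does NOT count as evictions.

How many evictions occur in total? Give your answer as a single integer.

Answer: 1

Derivation:
LRU simulation (capacity=7):
  1. access F: MISS. Cache (LRU->MRU): [F]
  2. access F: HIT. Cache (LRU->MRU): [F]
  3. access F: HIT. Cache (LRU->MRU): [F]
  4. access F: HIT. Cache (LRU->MRU): [F]
  5. access K: MISS. Cache (LRU->MRU): [F K]
  6. access W: MISS. Cache (LRU->MRU): [F K W]
  7. access H: MISS. Cache (LRU->MRU): [F K W H]
  8. access Q: MISS. Cache (LRU->MRU): [F K W H Q]
  9. access Q: HIT. Cache (LRU->MRU): [F K W H Q]
  10. access F: HIT. Cache (LRU->MRU): [K W H Q F]
  11. access K: HIT. Cache (LRU->MRU): [W H Q F K]
  12. access K: HIT. Cache (LRU->MRU): [W H Q F K]
  13. access H: HIT. Cache (LRU->MRU): [W Q F K H]
  14. access Q: HIT. Cache (LRU->MRU): [W F K H Q]
  15. access K: HIT. Cache (LRU->MRU): [W F H Q K]
  16. access F: HIT. Cache (LRU->MRU): [W H Q K F]
  17. access K: HIT. Cache (LRU->MRU): [W H Q F K]
  18. access H: HIT. Cache (LRU->MRU): [W Q F K H]
  19. access Q: HIT. Cache (LRU->MRU): [W F K H Q]
  20. access K: HIT. Cache (LRU->MRU): [W F H Q K]
  21. access W: HIT. Cache (LRU->MRU): [F H Q K W]
  22. access Q: HIT. Cache (LRU->MRU): [F H K W Q]
  23. access F: HIT. Cache (LRU->MRU): [H K W Q F]
  24. access H: HIT. Cache (LRU->MRU): [K W Q F H]
  25. access Q: HIT. Cache (LRU->MRU): [K W F H Q]
  26. access K: HIT. Cache (LRU->MRU): [W F H Q K]
  27. access W: HIT. Cache (LRU->MRU): [F H Q K W]
  28. access E: MISS. Cache (LRU->MRU): [F H Q K W E]
  29. access E: HIT. Cache (LRU->MRU): [F H Q K W E]
  30. access H: HIT. Cache (LRU->MRU): [F Q K W E H]
  31. access F: HIT. Cache (LRU->MRU): [Q K W E H F]
  32. access V: MISS. Cache (LRU->MRU): [Q K W E H F V]
  33. access A: MISS, evict Q. Cache (LRU->MRU): [K W E H F V A]
Total: 25 hits, 8 misses, 1 evictions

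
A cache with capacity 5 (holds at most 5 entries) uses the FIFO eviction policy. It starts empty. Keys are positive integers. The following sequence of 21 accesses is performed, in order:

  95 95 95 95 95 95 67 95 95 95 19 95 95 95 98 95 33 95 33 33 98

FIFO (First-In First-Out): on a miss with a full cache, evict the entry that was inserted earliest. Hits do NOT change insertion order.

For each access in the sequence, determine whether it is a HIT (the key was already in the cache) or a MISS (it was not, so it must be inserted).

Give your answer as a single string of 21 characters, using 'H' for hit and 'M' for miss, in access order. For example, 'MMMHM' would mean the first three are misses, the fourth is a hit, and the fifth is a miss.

FIFO simulation (capacity=5):
  1. access 95: MISS. Cache (old->new): [95]
  2. access 95: HIT. Cache (old->new): [95]
  3. access 95: HIT. Cache (old->new): [95]
  4. access 95: HIT. Cache (old->new): [95]
  5. access 95: HIT. Cache (old->new): [95]
  6. access 95: HIT. Cache (old->new): [95]
  7. access 67: MISS. Cache (old->new): [95 67]
  8. access 95: HIT. Cache (old->new): [95 67]
  9. access 95: HIT. Cache (old->new): [95 67]
  10. access 95: HIT. Cache (old->new): [95 67]
  11. access 19: MISS. Cache (old->new): [95 67 19]
  12. access 95: HIT. Cache (old->new): [95 67 19]
  13. access 95: HIT. Cache (old->new): [95 67 19]
  14. access 95: HIT. Cache (old->new): [95 67 19]
  15. access 98: MISS. Cache (old->new): [95 67 19 98]
  16. access 95: HIT. Cache (old->new): [95 67 19 98]
  17. access 33: MISS. Cache (old->new): [95 67 19 98 33]
  18. access 95: HIT. Cache (old->new): [95 67 19 98 33]
  19. access 33: HIT. Cache (old->new): [95 67 19 98 33]
  20. access 33: HIT. Cache (old->new): [95 67 19 98 33]
  21. access 98: HIT. Cache (old->new): [95 67 19 98 33]
Total: 16 hits, 5 misses, 0 evictions

Answer: MHHHHHMHHHMHHHMHMHHHH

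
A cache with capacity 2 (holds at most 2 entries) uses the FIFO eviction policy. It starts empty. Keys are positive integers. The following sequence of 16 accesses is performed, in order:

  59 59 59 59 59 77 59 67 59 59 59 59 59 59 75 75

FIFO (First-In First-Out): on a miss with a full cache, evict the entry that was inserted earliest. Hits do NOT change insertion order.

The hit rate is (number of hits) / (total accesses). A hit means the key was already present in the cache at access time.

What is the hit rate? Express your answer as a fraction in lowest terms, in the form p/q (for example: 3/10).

Answer: 11/16

Derivation:
FIFO simulation (capacity=2):
  1. access 59: MISS. Cache (old->new): [59]
  2. access 59: HIT. Cache (old->new): [59]
  3. access 59: HIT. Cache (old->new): [59]
  4. access 59: HIT. Cache (old->new): [59]
  5. access 59: HIT. Cache (old->new): [59]
  6. access 77: MISS. Cache (old->new): [59 77]
  7. access 59: HIT. Cache (old->new): [59 77]
  8. access 67: MISS, evict 59. Cache (old->new): [77 67]
  9. access 59: MISS, evict 77. Cache (old->new): [67 59]
  10. access 59: HIT. Cache (old->new): [67 59]
  11. access 59: HIT. Cache (old->new): [67 59]
  12. access 59: HIT. Cache (old->new): [67 59]
  13. access 59: HIT. Cache (old->new): [67 59]
  14. access 59: HIT. Cache (old->new): [67 59]
  15. access 75: MISS, evict 67. Cache (old->new): [59 75]
  16. access 75: HIT. Cache (old->new): [59 75]
Total: 11 hits, 5 misses, 3 evictions

Hit rate = 11/16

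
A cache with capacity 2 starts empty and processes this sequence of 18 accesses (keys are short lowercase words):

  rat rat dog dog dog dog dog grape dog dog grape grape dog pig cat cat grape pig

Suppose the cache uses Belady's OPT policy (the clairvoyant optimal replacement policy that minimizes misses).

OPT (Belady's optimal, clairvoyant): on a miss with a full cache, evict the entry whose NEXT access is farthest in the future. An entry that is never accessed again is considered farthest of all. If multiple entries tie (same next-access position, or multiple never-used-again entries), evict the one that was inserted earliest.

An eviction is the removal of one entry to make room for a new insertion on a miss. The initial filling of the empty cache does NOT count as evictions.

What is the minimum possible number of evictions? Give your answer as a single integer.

Answer: 4

Derivation:
OPT (Belady) simulation (capacity=2):
  1. access rat: MISS. Cache: [rat]
  2. access rat: HIT. Next use of rat: never. Cache: [rat]
  3. access dog: MISS. Cache: [rat dog]
  4. access dog: HIT. Next use of dog: step 5. Cache: [rat dog]
  5. access dog: HIT. Next use of dog: step 6. Cache: [rat dog]
  6. access dog: HIT. Next use of dog: step 7. Cache: [rat dog]
  7. access dog: HIT. Next use of dog: step 9. Cache: [rat dog]
  8. access grape: MISS, evict rat (next use: never). Cache: [dog grape]
  9. access dog: HIT. Next use of dog: step 10. Cache: [dog grape]
  10. access dog: HIT. Next use of dog: step 13. Cache: [dog grape]
  11. access grape: HIT. Next use of grape: step 12. Cache: [dog grape]
  12. access grape: HIT. Next use of grape: step 17. Cache: [dog grape]
  13. access dog: HIT. Next use of dog: never. Cache: [dog grape]
  14. access pig: MISS, evict dog (next use: never). Cache: [grape pig]
  15. access cat: MISS, evict pig (next use: step 18). Cache: [grape cat]
  16. access cat: HIT. Next use of cat: never. Cache: [grape cat]
  17. access grape: HIT. Next use of grape: never. Cache: [grape cat]
  18. access pig: MISS, evict grape (next use: never). Cache: [cat pig]
Total: 12 hits, 6 misses, 4 evictions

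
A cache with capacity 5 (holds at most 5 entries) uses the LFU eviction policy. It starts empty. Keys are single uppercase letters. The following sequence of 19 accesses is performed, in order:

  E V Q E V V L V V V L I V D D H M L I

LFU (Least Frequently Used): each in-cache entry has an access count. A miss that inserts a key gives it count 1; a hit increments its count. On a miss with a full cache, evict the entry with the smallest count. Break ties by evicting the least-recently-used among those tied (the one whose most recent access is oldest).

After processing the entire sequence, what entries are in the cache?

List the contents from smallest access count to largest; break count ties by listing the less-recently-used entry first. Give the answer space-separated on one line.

Answer: I E D L V

Derivation:
LFU simulation (capacity=5):
  1. access E: MISS. Cache: [E(c=1)]
  2. access V: MISS. Cache: [E(c=1) V(c=1)]
  3. access Q: MISS. Cache: [E(c=1) V(c=1) Q(c=1)]
  4. access E: HIT, count now 2. Cache: [V(c=1) Q(c=1) E(c=2)]
  5. access V: HIT, count now 2. Cache: [Q(c=1) E(c=2) V(c=2)]
  6. access V: HIT, count now 3. Cache: [Q(c=1) E(c=2) V(c=3)]
  7. access L: MISS. Cache: [Q(c=1) L(c=1) E(c=2) V(c=3)]
  8. access V: HIT, count now 4. Cache: [Q(c=1) L(c=1) E(c=2) V(c=4)]
  9. access V: HIT, count now 5. Cache: [Q(c=1) L(c=1) E(c=2) V(c=5)]
  10. access V: HIT, count now 6. Cache: [Q(c=1) L(c=1) E(c=2) V(c=6)]
  11. access L: HIT, count now 2. Cache: [Q(c=1) E(c=2) L(c=2) V(c=6)]
  12. access I: MISS. Cache: [Q(c=1) I(c=1) E(c=2) L(c=2) V(c=6)]
  13. access V: HIT, count now 7. Cache: [Q(c=1) I(c=1) E(c=2) L(c=2) V(c=7)]
  14. access D: MISS, evict Q(c=1). Cache: [I(c=1) D(c=1) E(c=2) L(c=2) V(c=7)]
  15. access D: HIT, count now 2. Cache: [I(c=1) E(c=2) L(c=2) D(c=2) V(c=7)]
  16. access H: MISS, evict I(c=1). Cache: [H(c=1) E(c=2) L(c=2) D(c=2) V(c=7)]
  17. access M: MISS, evict H(c=1). Cache: [M(c=1) E(c=2) L(c=2) D(c=2) V(c=7)]
  18. access L: HIT, count now 3. Cache: [M(c=1) E(c=2) D(c=2) L(c=3) V(c=7)]
  19. access I: MISS, evict M(c=1). Cache: [I(c=1) E(c=2) D(c=2) L(c=3) V(c=7)]
Total: 10 hits, 9 misses, 4 evictions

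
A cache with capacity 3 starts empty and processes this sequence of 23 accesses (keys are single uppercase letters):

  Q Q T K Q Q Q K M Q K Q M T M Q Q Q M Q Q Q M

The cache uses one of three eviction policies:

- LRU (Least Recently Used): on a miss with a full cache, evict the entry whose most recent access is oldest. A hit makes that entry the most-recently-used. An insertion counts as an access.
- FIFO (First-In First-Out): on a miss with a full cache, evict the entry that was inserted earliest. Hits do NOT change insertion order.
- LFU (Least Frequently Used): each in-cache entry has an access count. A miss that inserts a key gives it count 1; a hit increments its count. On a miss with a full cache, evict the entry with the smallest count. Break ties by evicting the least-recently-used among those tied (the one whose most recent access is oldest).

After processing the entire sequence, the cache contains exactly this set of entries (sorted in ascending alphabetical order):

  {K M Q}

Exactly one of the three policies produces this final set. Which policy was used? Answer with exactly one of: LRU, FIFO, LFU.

Answer: LFU

Derivation:
Simulating under each policy and comparing final sets:
  LRU: final set = {M Q T} -> differs
  FIFO: final set = {M Q T} -> differs
  LFU: final set = {K M Q} -> MATCHES target
Only LFU produces the target set.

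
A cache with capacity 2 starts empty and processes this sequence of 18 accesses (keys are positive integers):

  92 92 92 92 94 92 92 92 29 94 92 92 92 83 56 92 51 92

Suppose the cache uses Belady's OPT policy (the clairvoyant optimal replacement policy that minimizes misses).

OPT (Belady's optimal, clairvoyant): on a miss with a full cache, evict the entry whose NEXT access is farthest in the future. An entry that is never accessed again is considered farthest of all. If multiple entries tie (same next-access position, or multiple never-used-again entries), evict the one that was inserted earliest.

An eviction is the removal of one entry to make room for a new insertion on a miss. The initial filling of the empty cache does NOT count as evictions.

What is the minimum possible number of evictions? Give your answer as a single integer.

Answer: 5

Derivation:
OPT (Belady) simulation (capacity=2):
  1. access 92: MISS. Cache: [92]
  2. access 92: HIT. Next use of 92: step 3. Cache: [92]
  3. access 92: HIT. Next use of 92: step 4. Cache: [92]
  4. access 92: HIT. Next use of 92: step 6. Cache: [92]
  5. access 94: MISS. Cache: [92 94]
  6. access 92: HIT. Next use of 92: step 7. Cache: [92 94]
  7. access 92: HIT. Next use of 92: step 8. Cache: [92 94]
  8. access 92: HIT. Next use of 92: step 11. Cache: [92 94]
  9. access 29: MISS, evict 92 (next use: step 11). Cache: [94 29]
  10. access 94: HIT. Next use of 94: never. Cache: [94 29]
  11. access 92: MISS, evict 94 (next use: never). Cache: [29 92]
  12. access 92: HIT. Next use of 92: step 13. Cache: [29 92]
  13. access 92: HIT. Next use of 92: step 16. Cache: [29 92]
  14. access 83: MISS, evict 29 (next use: never). Cache: [92 83]
  15. access 56: MISS, evict 83 (next use: never). Cache: [92 56]
  16. access 92: HIT. Next use of 92: step 18. Cache: [92 56]
  17. access 51: MISS, evict 56 (next use: never). Cache: [92 51]
  18. access 92: HIT. Next use of 92: never. Cache: [92 51]
Total: 11 hits, 7 misses, 5 evictions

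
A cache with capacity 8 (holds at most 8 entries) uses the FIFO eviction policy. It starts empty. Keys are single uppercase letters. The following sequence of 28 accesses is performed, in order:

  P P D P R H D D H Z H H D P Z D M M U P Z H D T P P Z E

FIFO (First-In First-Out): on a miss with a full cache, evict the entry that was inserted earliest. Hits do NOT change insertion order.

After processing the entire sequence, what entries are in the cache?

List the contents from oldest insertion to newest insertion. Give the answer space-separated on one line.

Answer: D R H Z M U T E

Derivation:
FIFO simulation (capacity=8):
  1. access P: MISS. Cache (old->new): [P]
  2. access P: HIT. Cache (old->new): [P]
  3. access D: MISS. Cache (old->new): [P D]
  4. access P: HIT. Cache (old->new): [P D]
  5. access R: MISS. Cache (old->new): [P D R]
  6. access H: MISS. Cache (old->new): [P D R H]
  7. access D: HIT. Cache (old->new): [P D R H]
  8. access D: HIT. Cache (old->new): [P D R H]
  9. access H: HIT. Cache (old->new): [P D R H]
  10. access Z: MISS. Cache (old->new): [P D R H Z]
  11. access H: HIT. Cache (old->new): [P D R H Z]
  12. access H: HIT. Cache (old->new): [P D R H Z]
  13. access D: HIT. Cache (old->new): [P D R H Z]
  14. access P: HIT. Cache (old->new): [P D R H Z]
  15. access Z: HIT. Cache (old->new): [P D R H Z]
  16. access D: HIT. Cache (old->new): [P D R H Z]
  17. access M: MISS. Cache (old->new): [P D R H Z M]
  18. access M: HIT. Cache (old->new): [P D R H Z M]
  19. access U: MISS. Cache (old->new): [P D R H Z M U]
  20. access P: HIT. Cache (old->new): [P D R H Z M U]
  21. access Z: HIT. Cache (old->new): [P D R H Z M U]
  22. access H: HIT. Cache (old->new): [P D R H Z M U]
  23. access D: HIT. Cache (old->new): [P D R H Z M U]
  24. access T: MISS. Cache (old->new): [P D R H Z M U T]
  25. access P: HIT. Cache (old->new): [P D R H Z M U T]
  26. access P: HIT. Cache (old->new): [P D R H Z M U T]
  27. access Z: HIT. Cache (old->new): [P D R H Z M U T]
  28. access E: MISS, evict P. Cache (old->new): [D R H Z M U T E]
Total: 19 hits, 9 misses, 1 evictions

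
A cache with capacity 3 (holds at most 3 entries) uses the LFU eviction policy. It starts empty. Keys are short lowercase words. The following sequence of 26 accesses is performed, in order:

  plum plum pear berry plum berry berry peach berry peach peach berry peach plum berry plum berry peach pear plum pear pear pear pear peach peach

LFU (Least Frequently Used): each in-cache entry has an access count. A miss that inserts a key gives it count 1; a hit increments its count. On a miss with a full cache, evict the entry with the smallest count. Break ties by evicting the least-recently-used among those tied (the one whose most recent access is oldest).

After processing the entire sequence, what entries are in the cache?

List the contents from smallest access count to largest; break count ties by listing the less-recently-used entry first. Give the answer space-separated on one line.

Answer: pear berry peach

Derivation:
LFU simulation (capacity=3):
  1. access plum: MISS. Cache: [plum(c=1)]
  2. access plum: HIT, count now 2. Cache: [plum(c=2)]
  3. access pear: MISS. Cache: [pear(c=1) plum(c=2)]
  4. access berry: MISS. Cache: [pear(c=1) berry(c=1) plum(c=2)]
  5. access plum: HIT, count now 3. Cache: [pear(c=1) berry(c=1) plum(c=3)]
  6. access berry: HIT, count now 2. Cache: [pear(c=1) berry(c=2) plum(c=3)]
  7. access berry: HIT, count now 3. Cache: [pear(c=1) plum(c=3) berry(c=3)]
  8. access peach: MISS, evict pear(c=1). Cache: [peach(c=1) plum(c=3) berry(c=3)]
  9. access berry: HIT, count now 4. Cache: [peach(c=1) plum(c=3) berry(c=4)]
  10. access peach: HIT, count now 2. Cache: [peach(c=2) plum(c=3) berry(c=4)]
  11. access peach: HIT, count now 3. Cache: [plum(c=3) peach(c=3) berry(c=4)]
  12. access berry: HIT, count now 5. Cache: [plum(c=3) peach(c=3) berry(c=5)]
  13. access peach: HIT, count now 4. Cache: [plum(c=3) peach(c=4) berry(c=5)]
  14. access plum: HIT, count now 4. Cache: [peach(c=4) plum(c=4) berry(c=5)]
  15. access berry: HIT, count now 6. Cache: [peach(c=4) plum(c=4) berry(c=6)]
  16. access plum: HIT, count now 5. Cache: [peach(c=4) plum(c=5) berry(c=6)]
  17. access berry: HIT, count now 7. Cache: [peach(c=4) plum(c=5) berry(c=7)]
  18. access peach: HIT, count now 5. Cache: [plum(c=5) peach(c=5) berry(c=7)]
  19. access pear: MISS, evict plum(c=5). Cache: [pear(c=1) peach(c=5) berry(c=7)]
  20. access plum: MISS, evict pear(c=1). Cache: [plum(c=1) peach(c=5) berry(c=7)]
  21. access pear: MISS, evict plum(c=1). Cache: [pear(c=1) peach(c=5) berry(c=7)]
  22. access pear: HIT, count now 2. Cache: [pear(c=2) peach(c=5) berry(c=7)]
  23. access pear: HIT, count now 3. Cache: [pear(c=3) peach(c=5) berry(c=7)]
  24. access pear: HIT, count now 4. Cache: [pear(c=4) peach(c=5) berry(c=7)]
  25. access peach: HIT, count now 6. Cache: [pear(c=4) peach(c=6) berry(c=7)]
  26. access peach: HIT, count now 7. Cache: [pear(c=4) berry(c=7) peach(c=7)]
Total: 19 hits, 7 misses, 4 evictions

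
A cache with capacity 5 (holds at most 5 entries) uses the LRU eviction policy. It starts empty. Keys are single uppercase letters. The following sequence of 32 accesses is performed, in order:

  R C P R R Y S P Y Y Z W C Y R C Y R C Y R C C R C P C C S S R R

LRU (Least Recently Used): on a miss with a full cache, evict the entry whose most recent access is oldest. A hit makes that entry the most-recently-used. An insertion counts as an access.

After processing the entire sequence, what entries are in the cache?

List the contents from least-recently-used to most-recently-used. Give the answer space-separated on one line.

Answer: Y P C S R

Derivation:
LRU simulation (capacity=5):
  1. access R: MISS. Cache (LRU->MRU): [R]
  2. access C: MISS. Cache (LRU->MRU): [R C]
  3. access P: MISS. Cache (LRU->MRU): [R C P]
  4. access R: HIT. Cache (LRU->MRU): [C P R]
  5. access R: HIT. Cache (LRU->MRU): [C P R]
  6. access Y: MISS. Cache (LRU->MRU): [C P R Y]
  7. access S: MISS. Cache (LRU->MRU): [C P R Y S]
  8. access P: HIT. Cache (LRU->MRU): [C R Y S P]
  9. access Y: HIT. Cache (LRU->MRU): [C R S P Y]
  10. access Y: HIT. Cache (LRU->MRU): [C R S P Y]
  11. access Z: MISS, evict C. Cache (LRU->MRU): [R S P Y Z]
  12. access W: MISS, evict R. Cache (LRU->MRU): [S P Y Z W]
  13. access C: MISS, evict S. Cache (LRU->MRU): [P Y Z W C]
  14. access Y: HIT. Cache (LRU->MRU): [P Z W C Y]
  15. access R: MISS, evict P. Cache (LRU->MRU): [Z W C Y R]
  16. access C: HIT. Cache (LRU->MRU): [Z W Y R C]
  17. access Y: HIT. Cache (LRU->MRU): [Z W R C Y]
  18. access R: HIT. Cache (LRU->MRU): [Z W C Y R]
  19. access C: HIT. Cache (LRU->MRU): [Z W Y R C]
  20. access Y: HIT. Cache (LRU->MRU): [Z W R C Y]
  21. access R: HIT. Cache (LRU->MRU): [Z W C Y R]
  22. access C: HIT. Cache (LRU->MRU): [Z W Y R C]
  23. access C: HIT. Cache (LRU->MRU): [Z W Y R C]
  24. access R: HIT. Cache (LRU->MRU): [Z W Y C R]
  25. access C: HIT. Cache (LRU->MRU): [Z W Y R C]
  26. access P: MISS, evict Z. Cache (LRU->MRU): [W Y R C P]
  27. access C: HIT. Cache (LRU->MRU): [W Y R P C]
  28. access C: HIT. Cache (LRU->MRU): [W Y R P C]
  29. access S: MISS, evict W. Cache (LRU->MRU): [Y R P C S]
  30. access S: HIT. Cache (LRU->MRU): [Y R P C S]
  31. access R: HIT. Cache (LRU->MRU): [Y P C S R]
  32. access R: HIT. Cache (LRU->MRU): [Y P C S R]
Total: 21 hits, 11 misses, 6 evictions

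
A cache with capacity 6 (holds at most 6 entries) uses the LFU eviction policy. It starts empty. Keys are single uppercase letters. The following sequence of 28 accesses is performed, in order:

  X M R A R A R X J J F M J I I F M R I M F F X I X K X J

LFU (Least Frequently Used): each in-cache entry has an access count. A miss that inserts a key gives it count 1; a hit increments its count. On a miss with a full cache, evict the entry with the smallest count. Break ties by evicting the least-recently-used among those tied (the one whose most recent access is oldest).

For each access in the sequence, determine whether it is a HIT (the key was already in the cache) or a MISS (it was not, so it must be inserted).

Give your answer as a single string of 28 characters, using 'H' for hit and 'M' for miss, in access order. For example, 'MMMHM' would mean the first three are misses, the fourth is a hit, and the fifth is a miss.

Answer: MMMMHHHHMHMHHMHMHHHHHHHHHMHM

Derivation:
LFU simulation (capacity=6):
  1. access X: MISS. Cache: [X(c=1)]
  2. access M: MISS. Cache: [X(c=1) M(c=1)]
  3. access R: MISS. Cache: [X(c=1) M(c=1) R(c=1)]
  4. access A: MISS. Cache: [X(c=1) M(c=1) R(c=1) A(c=1)]
  5. access R: HIT, count now 2. Cache: [X(c=1) M(c=1) A(c=1) R(c=2)]
  6. access A: HIT, count now 2. Cache: [X(c=1) M(c=1) R(c=2) A(c=2)]
  7. access R: HIT, count now 3. Cache: [X(c=1) M(c=1) A(c=2) R(c=3)]
  8. access X: HIT, count now 2. Cache: [M(c=1) A(c=2) X(c=2) R(c=3)]
  9. access J: MISS. Cache: [M(c=1) J(c=1) A(c=2) X(c=2) R(c=3)]
  10. access J: HIT, count now 2. Cache: [M(c=1) A(c=2) X(c=2) J(c=2) R(c=3)]
  11. access F: MISS. Cache: [M(c=1) F(c=1) A(c=2) X(c=2) J(c=2) R(c=3)]
  12. access M: HIT, count now 2. Cache: [F(c=1) A(c=2) X(c=2) J(c=2) M(c=2) R(c=3)]
  13. access J: HIT, count now 3. Cache: [F(c=1) A(c=2) X(c=2) M(c=2) R(c=3) J(c=3)]
  14. access I: MISS, evict F(c=1). Cache: [I(c=1) A(c=2) X(c=2) M(c=2) R(c=3) J(c=3)]
  15. access I: HIT, count now 2. Cache: [A(c=2) X(c=2) M(c=2) I(c=2) R(c=3) J(c=3)]
  16. access F: MISS, evict A(c=2). Cache: [F(c=1) X(c=2) M(c=2) I(c=2) R(c=3) J(c=3)]
  17. access M: HIT, count now 3. Cache: [F(c=1) X(c=2) I(c=2) R(c=3) J(c=3) M(c=3)]
  18. access R: HIT, count now 4. Cache: [F(c=1) X(c=2) I(c=2) J(c=3) M(c=3) R(c=4)]
  19. access I: HIT, count now 3. Cache: [F(c=1) X(c=2) J(c=3) M(c=3) I(c=3) R(c=4)]
  20. access M: HIT, count now 4. Cache: [F(c=1) X(c=2) J(c=3) I(c=3) R(c=4) M(c=4)]
  21. access F: HIT, count now 2. Cache: [X(c=2) F(c=2) J(c=3) I(c=3) R(c=4) M(c=4)]
  22. access F: HIT, count now 3. Cache: [X(c=2) J(c=3) I(c=3) F(c=3) R(c=4) M(c=4)]
  23. access X: HIT, count now 3. Cache: [J(c=3) I(c=3) F(c=3) X(c=3) R(c=4) M(c=4)]
  24. access I: HIT, count now 4. Cache: [J(c=3) F(c=3) X(c=3) R(c=4) M(c=4) I(c=4)]
  25. access X: HIT, count now 4. Cache: [J(c=3) F(c=3) R(c=4) M(c=4) I(c=4) X(c=4)]
  26. access K: MISS, evict J(c=3). Cache: [K(c=1) F(c=3) R(c=4) M(c=4) I(c=4) X(c=4)]
  27. access X: HIT, count now 5. Cache: [K(c=1) F(c=3) R(c=4) M(c=4) I(c=4) X(c=5)]
  28. access J: MISS, evict K(c=1). Cache: [J(c=1) F(c=3) R(c=4) M(c=4) I(c=4) X(c=5)]
Total: 18 hits, 10 misses, 4 evictions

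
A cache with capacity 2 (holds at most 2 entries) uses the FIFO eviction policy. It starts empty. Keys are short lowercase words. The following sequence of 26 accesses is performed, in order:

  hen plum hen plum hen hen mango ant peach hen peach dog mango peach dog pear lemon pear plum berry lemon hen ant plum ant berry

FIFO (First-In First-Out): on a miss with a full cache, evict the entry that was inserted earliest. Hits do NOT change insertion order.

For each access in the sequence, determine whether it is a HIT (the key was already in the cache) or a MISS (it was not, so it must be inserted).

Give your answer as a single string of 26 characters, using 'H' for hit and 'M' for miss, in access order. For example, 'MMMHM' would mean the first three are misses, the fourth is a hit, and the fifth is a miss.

Answer: MMHHHHMMMMHMMMMMMHMMMMMMHM

Derivation:
FIFO simulation (capacity=2):
  1. access hen: MISS. Cache (old->new): [hen]
  2. access plum: MISS. Cache (old->new): [hen plum]
  3. access hen: HIT. Cache (old->new): [hen plum]
  4. access plum: HIT. Cache (old->new): [hen plum]
  5. access hen: HIT. Cache (old->new): [hen plum]
  6. access hen: HIT. Cache (old->new): [hen plum]
  7. access mango: MISS, evict hen. Cache (old->new): [plum mango]
  8. access ant: MISS, evict plum. Cache (old->new): [mango ant]
  9. access peach: MISS, evict mango. Cache (old->new): [ant peach]
  10. access hen: MISS, evict ant. Cache (old->new): [peach hen]
  11. access peach: HIT. Cache (old->new): [peach hen]
  12. access dog: MISS, evict peach. Cache (old->new): [hen dog]
  13. access mango: MISS, evict hen. Cache (old->new): [dog mango]
  14. access peach: MISS, evict dog. Cache (old->new): [mango peach]
  15. access dog: MISS, evict mango. Cache (old->new): [peach dog]
  16. access pear: MISS, evict peach. Cache (old->new): [dog pear]
  17. access lemon: MISS, evict dog. Cache (old->new): [pear lemon]
  18. access pear: HIT. Cache (old->new): [pear lemon]
  19. access plum: MISS, evict pear. Cache (old->new): [lemon plum]
  20. access berry: MISS, evict lemon. Cache (old->new): [plum berry]
  21. access lemon: MISS, evict plum. Cache (old->new): [berry lemon]
  22. access hen: MISS, evict berry. Cache (old->new): [lemon hen]
  23. access ant: MISS, evict lemon. Cache (old->new): [hen ant]
  24. access plum: MISS, evict hen. Cache (old->new): [ant plum]
  25. access ant: HIT. Cache (old->new): [ant plum]
  26. access berry: MISS, evict ant. Cache (old->new): [plum berry]
Total: 7 hits, 19 misses, 17 evictions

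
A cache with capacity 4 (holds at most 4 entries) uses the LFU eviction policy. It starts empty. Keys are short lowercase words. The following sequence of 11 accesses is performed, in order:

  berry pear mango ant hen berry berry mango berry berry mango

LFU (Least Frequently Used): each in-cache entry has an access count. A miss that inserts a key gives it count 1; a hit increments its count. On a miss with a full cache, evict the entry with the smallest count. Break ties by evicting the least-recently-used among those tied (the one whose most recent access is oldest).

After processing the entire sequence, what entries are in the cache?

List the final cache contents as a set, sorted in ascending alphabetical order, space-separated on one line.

Answer: ant berry hen mango

Derivation:
LFU simulation (capacity=4):
  1. access berry: MISS. Cache: [berry(c=1)]
  2. access pear: MISS. Cache: [berry(c=1) pear(c=1)]
  3. access mango: MISS. Cache: [berry(c=1) pear(c=1) mango(c=1)]
  4. access ant: MISS. Cache: [berry(c=1) pear(c=1) mango(c=1) ant(c=1)]
  5. access hen: MISS, evict berry(c=1). Cache: [pear(c=1) mango(c=1) ant(c=1) hen(c=1)]
  6. access berry: MISS, evict pear(c=1). Cache: [mango(c=1) ant(c=1) hen(c=1) berry(c=1)]
  7. access berry: HIT, count now 2. Cache: [mango(c=1) ant(c=1) hen(c=1) berry(c=2)]
  8. access mango: HIT, count now 2. Cache: [ant(c=1) hen(c=1) berry(c=2) mango(c=2)]
  9. access berry: HIT, count now 3. Cache: [ant(c=1) hen(c=1) mango(c=2) berry(c=3)]
  10. access berry: HIT, count now 4. Cache: [ant(c=1) hen(c=1) mango(c=2) berry(c=4)]
  11. access mango: HIT, count now 3. Cache: [ant(c=1) hen(c=1) mango(c=3) berry(c=4)]
Total: 5 hits, 6 misses, 2 evictions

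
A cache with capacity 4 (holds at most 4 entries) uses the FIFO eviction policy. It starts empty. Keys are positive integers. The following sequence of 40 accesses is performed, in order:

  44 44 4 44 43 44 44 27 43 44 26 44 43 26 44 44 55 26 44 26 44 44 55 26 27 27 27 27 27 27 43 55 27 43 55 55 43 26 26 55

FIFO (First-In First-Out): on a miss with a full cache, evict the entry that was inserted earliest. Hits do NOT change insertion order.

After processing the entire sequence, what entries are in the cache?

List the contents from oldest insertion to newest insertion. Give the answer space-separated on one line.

Answer: 55 43 27 26

Derivation:
FIFO simulation (capacity=4):
  1. access 44: MISS. Cache (old->new): [44]
  2. access 44: HIT. Cache (old->new): [44]
  3. access 4: MISS. Cache (old->new): [44 4]
  4. access 44: HIT. Cache (old->new): [44 4]
  5. access 43: MISS. Cache (old->new): [44 4 43]
  6. access 44: HIT. Cache (old->new): [44 4 43]
  7. access 44: HIT. Cache (old->new): [44 4 43]
  8. access 27: MISS. Cache (old->new): [44 4 43 27]
  9. access 43: HIT. Cache (old->new): [44 4 43 27]
  10. access 44: HIT. Cache (old->new): [44 4 43 27]
  11. access 26: MISS, evict 44. Cache (old->new): [4 43 27 26]
  12. access 44: MISS, evict 4. Cache (old->new): [43 27 26 44]
  13. access 43: HIT. Cache (old->new): [43 27 26 44]
  14. access 26: HIT. Cache (old->new): [43 27 26 44]
  15. access 44: HIT. Cache (old->new): [43 27 26 44]
  16. access 44: HIT. Cache (old->new): [43 27 26 44]
  17. access 55: MISS, evict 43. Cache (old->new): [27 26 44 55]
  18. access 26: HIT. Cache (old->new): [27 26 44 55]
  19. access 44: HIT. Cache (old->new): [27 26 44 55]
  20. access 26: HIT. Cache (old->new): [27 26 44 55]
  21. access 44: HIT. Cache (old->new): [27 26 44 55]
  22. access 44: HIT. Cache (old->new): [27 26 44 55]
  23. access 55: HIT. Cache (old->new): [27 26 44 55]
  24. access 26: HIT. Cache (old->new): [27 26 44 55]
  25. access 27: HIT. Cache (old->new): [27 26 44 55]
  26. access 27: HIT. Cache (old->new): [27 26 44 55]
  27. access 27: HIT. Cache (old->new): [27 26 44 55]
  28. access 27: HIT. Cache (old->new): [27 26 44 55]
  29. access 27: HIT. Cache (old->new): [27 26 44 55]
  30. access 27: HIT. Cache (old->new): [27 26 44 55]
  31. access 43: MISS, evict 27. Cache (old->new): [26 44 55 43]
  32. access 55: HIT. Cache (old->new): [26 44 55 43]
  33. access 27: MISS, evict 26. Cache (old->new): [44 55 43 27]
  34. access 43: HIT. Cache (old->new): [44 55 43 27]
  35. access 55: HIT. Cache (old->new): [44 55 43 27]
  36. access 55: HIT. Cache (old->new): [44 55 43 27]
  37. access 43: HIT. Cache (old->new): [44 55 43 27]
  38. access 26: MISS, evict 44. Cache (old->new): [55 43 27 26]
  39. access 26: HIT. Cache (old->new): [55 43 27 26]
  40. access 55: HIT. Cache (old->new): [55 43 27 26]
Total: 30 hits, 10 misses, 6 evictions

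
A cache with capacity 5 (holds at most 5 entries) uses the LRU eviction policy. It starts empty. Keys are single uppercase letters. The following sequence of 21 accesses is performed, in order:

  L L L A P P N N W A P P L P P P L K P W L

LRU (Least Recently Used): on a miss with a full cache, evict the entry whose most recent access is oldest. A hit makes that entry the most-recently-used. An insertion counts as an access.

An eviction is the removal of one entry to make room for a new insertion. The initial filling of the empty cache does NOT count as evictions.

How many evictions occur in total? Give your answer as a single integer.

LRU simulation (capacity=5):
  1. access L: MISS. Cache (LRU->MRU): [L]
  2. access L: HIT. Cache (LRU->MRU): [L]
  3. access L: HIT. Cache (LRU->MRU): [L]
  4. access A: MISS. Cache (LRU->MRU): [L A]
  5. access P: MISS. Cache (LRU->MRU): [L A P]
  6. access P: HIT. Cache (LRU->MRU): [L A P]
  7. access N: MISS. Cache (LRU->MRU): [L A P N]
  8. access N: HIT. Cache (LRU->MRU): [L A P N]
  9. access W: MISS. Cache (LRU->MRU): [L A P N W]
  10. access A: HIT. Cache (LRU->MRU): [L P N W A]
  11. access P: HIT. Cache (LRU->MRU): [L N W A P]
  12. access P: HIT. Cache (LRU->MRU): [L N W A P]
  13. access L: HIT. Cache (LRU->MRU): [N W A P L]
  14. access P: HIT. Cache (LRU->MRU): [N W A L P]
  15. access P: HIT. Cache (LRU->MRU): [N W A L P]
  16. access P: HIT. Cache (LRU->MRU): [N W A L P]
  17. access L: HIT. Cache (LRU->MRU): [N W A P L]
  18. access K: MISS, evict N. Cache (LRU->MRU): [W A P L K]
  19. access P: HIT. Cache (LRU->MRU): [W A L K P]
  20. access W: HIT. Cache (LRU->MRU): [A L K P W]
  21. access L: HIT. Cache (LRU->MRU): [A K P W L]
Total: 15 hits, 6 misses, 1 evictions

Answer: 1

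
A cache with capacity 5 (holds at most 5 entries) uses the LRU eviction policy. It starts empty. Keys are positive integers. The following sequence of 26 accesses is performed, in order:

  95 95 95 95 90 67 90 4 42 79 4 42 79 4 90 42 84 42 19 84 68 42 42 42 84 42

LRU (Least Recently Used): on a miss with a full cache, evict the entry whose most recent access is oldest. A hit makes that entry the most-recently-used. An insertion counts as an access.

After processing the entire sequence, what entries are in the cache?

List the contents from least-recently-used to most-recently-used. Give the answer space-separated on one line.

LRU simulation (capacity=5):
  1. access 95: MISS. Cache (LRU->MRU): [95]
  2. access 95: HIT. Cache (LRU->MRU): [95]
  3. access 95: HIT. Cache (LRU->MRU): [95]
  4. access 95: HIT. Cache (LRU->MRU): [95]
  5. access 90: MISS. Cache (LRU->MRU): [95 90]
  6. access 67: MISS. Cache (LRU->MRU): [95 90 67]
  7. access 90: HIT. Cache (LRU->MRU): [95 67 90]
  8. access 4: MISS. Cache (LRU->MRU): [95 67 90 4]
  9. access 42: MISS. Cache (LRU->MRU): [95 67 90 4 42]
  10. access 79: MISS, evict 95. Cache (LRU->MRU): [67 90 4 42 79]
  11. access 4: HIT. Cache (LRU->MRU): [67 90 42 79 4]
  12. access 42: HIT. Cache (LRU->MRU): [67 90 79 4 42]
  13. access 79: HIT. Cache (LRU->MRU): [67 90 4 42 79]
  14. access 4: HIT. Cache (LRU->MRU): [67 90 42 79 4]
  15. access 90: HIT. Cache (LRU->MRU): [67 42 79 4 90]
  16. access 42: HIT. Cache (LRU->MRU): [67 79 4 90 42]
  17. access 84: MISS, evict 67. Cache (LRU->MRU): [79 4 90 42 84]
  18. access 42: HIT. Cache (LRU->MRU): [79 4 90 84 42]
  19. access 19: MISS, evict 79. Cache (LRU->MRU): [4 90 84 42 19]
  20. access 84: HIT. Cache (LRU->MRU): [4 90 42 19 84]
  21. access 68: MISS, evict 4. Cache (LRU->MRU): [90 42 19 84 68]
  22. access 42: HIT. Cache (LRU->MRU): [90 19 84 68 42]
  23. access 42: HIT. Cache (LRU->MRU): [90 19 84 68 42]
  24. access 42: HIT. Cache (LRU->MRU): [90 19 84 68 42]
  25. access 84: HIT. Cache (LRU->MRU): [90 19 68 42 84]
  26. access 42: HIT. Cache (LRU->MRU): [90 19 68 84 42]
Total: 17 hits, 9 misses, 4 evictions

Answer: 90 19 68 84 42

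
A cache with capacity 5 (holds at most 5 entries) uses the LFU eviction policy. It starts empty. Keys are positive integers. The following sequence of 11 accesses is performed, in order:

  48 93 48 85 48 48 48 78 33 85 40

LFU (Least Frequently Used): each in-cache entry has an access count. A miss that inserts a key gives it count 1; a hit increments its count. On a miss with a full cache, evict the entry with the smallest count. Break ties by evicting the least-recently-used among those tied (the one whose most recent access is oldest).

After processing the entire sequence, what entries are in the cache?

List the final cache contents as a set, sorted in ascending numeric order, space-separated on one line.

LFU simulation (capacity=5):
  1. access 48: MISS. Cache: [48(c=1)]
  2. access 93: MISS. Cache: [48(c=1) 93(c=1)]
  3. access 48: HIT, count now 2. Cache: [93(c=1) 48(c=2)]
  4. access 85: MISS. Cache: [93(c=1) 85(c=1) 48(c=2)]
  5. access 48: HIT, count now 3. Cache: [93(c=1) 85(c=1) 48(c=3)]
  6. access 48: HIT, count now 4. Cache: [93(c=1) 85(c=1) 48(c=4)]
  7. access 48: HIT, count now 5. Cache: [93(c=1) 85(c=1) 48(c=5)]
  8. access 78: MISS. Cache: [93(c=1) 85(c=1) 78(c=1) 48(c=5)]
  9. access 33: MISS. Cache: [93(c=1) 85(c=1) 78(c=1) 33(c=1) 48(c=5)]
  10. access 85: HIT, count now 2. Cache: [93(c=1) 78(c=1) 33(c=1) 85(c=2) 48(c=5)]
  11. access 40: MISS, evict 93(c=1). Cache: [78(c=1) 33(c=1) 40(c=1) 85(c=2) 48(c=5)]
Total: 5 hits, 6 misses, 1 evictions

Answer: 33 40 48 78 85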